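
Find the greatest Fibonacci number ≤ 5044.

4181

4181 ≤ 5044 < 6765, so the largest Fibonacci number not exceeding 5044 is 4181.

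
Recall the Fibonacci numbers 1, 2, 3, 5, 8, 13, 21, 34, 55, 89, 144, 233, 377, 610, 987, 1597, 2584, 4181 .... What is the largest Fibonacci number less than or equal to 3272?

2584

2584 ≤ 3272 < 4181, so the largest Fibonacci number not exceeding 3272 is 2584.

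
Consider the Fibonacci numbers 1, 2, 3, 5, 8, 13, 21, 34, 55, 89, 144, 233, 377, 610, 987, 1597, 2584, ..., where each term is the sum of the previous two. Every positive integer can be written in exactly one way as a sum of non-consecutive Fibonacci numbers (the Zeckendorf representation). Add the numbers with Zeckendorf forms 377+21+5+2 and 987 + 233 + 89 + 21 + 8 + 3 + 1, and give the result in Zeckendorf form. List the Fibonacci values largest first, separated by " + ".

1597 + 144 + 5 + 1

The two numbers are 405 and 1342, so their sum is 1747.
subtract 1597 from 1747: 150 remains
subtract 144 from 150: 6 remains
subtract 5 from 6: 1 remains
subtract 1 from 1: 0 remains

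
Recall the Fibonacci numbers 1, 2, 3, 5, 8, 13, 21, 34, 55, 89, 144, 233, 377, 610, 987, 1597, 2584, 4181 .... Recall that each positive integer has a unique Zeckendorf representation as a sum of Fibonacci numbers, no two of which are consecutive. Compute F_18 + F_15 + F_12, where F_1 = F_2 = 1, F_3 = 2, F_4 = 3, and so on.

3338

F_18 + F_15 + F_12 = 2584 + 610 + 144 = 3338.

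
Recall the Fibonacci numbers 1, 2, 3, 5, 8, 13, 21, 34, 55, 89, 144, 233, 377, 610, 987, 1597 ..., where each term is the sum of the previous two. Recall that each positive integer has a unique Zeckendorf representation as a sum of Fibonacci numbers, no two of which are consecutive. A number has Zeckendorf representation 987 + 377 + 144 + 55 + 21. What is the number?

987 + 377 + 144 + 55 + 21 = 1584.

1584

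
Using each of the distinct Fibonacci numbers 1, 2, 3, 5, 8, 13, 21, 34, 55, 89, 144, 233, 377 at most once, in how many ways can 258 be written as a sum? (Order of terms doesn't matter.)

6

Each representation comes from the Zeckendorf form by replacing some F_k with F_{k−1} + F_{k−2} where possible.
258 = 233+21+3+1 = 233+13+8+3+1 = 144+89+21+3+1 = 144+89+13+8+3+1 = 144+55+34+21+3+1 = … (1 more), for 6 in all.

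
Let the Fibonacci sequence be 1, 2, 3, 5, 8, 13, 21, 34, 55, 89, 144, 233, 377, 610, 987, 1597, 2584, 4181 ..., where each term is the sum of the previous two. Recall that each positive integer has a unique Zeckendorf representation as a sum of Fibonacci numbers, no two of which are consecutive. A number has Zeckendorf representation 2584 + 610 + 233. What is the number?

3427

2584 + 610 + 233 = 3427.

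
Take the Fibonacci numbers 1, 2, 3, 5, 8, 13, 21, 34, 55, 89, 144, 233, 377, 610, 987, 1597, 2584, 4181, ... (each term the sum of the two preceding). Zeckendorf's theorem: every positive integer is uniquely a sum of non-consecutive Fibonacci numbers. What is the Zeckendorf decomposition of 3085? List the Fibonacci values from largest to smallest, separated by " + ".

take 2584 (≤ 3085); 3085 − 2584 = 501
take 377 (≤ 501); 501 − 377 = 124
take 89 (≤ 124); 124 − 89 = 35
take 34 (≤ 35); 35 − 34 = 1
take 1 (≤ 1); 1 − 1 = 0
So 3085 = 2584 + 377 + 89 + 34 + 1, with no two terms consecutive in the sequence.

2584 + 377 + 89 + 34 + 1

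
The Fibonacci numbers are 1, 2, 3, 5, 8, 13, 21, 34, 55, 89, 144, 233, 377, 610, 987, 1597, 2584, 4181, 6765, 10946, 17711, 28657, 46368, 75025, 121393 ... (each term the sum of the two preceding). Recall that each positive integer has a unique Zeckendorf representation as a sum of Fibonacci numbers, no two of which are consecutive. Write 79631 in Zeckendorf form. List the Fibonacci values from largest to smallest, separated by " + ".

75025 + 4181 + 377 + 34 + 13 + 1

largest Fibonacci ≤ 79631 is 75025; 79631 − 75025 = 4606
largest Fibonacci ≤ 4606 is 4181; 4606 − 4181 = 425
largest Fibonacci ≤ 425 is 377; 425 − 377 = 48
largest Fibonacci ≤ 48 is 34; 48 − 34 = 14
largest Fibonacci ≤ 14 is 13; 14 − 13 = 1
largest Fibonacci ≤ 1 is 1; 1 − 1 = 0
So 79631 = 75025 + 4181 + 377 + 34 + 13 + 1, with no two terms consecutive in the sequence.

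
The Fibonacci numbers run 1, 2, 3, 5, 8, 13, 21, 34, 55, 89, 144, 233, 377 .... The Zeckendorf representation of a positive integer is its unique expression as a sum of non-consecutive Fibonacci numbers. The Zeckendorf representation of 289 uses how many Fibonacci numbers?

3

289 − 233 = 56
56 − 55 = 1
1 − 1 = 0
289 = 233 + 55 + 1, which has 3 terms.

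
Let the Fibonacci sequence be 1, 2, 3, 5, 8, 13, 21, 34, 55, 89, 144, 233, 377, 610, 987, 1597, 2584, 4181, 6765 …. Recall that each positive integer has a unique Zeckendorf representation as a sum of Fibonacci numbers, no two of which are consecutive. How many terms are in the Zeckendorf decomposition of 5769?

largest Fibonacci ≤ 5769 is 4181; 5769 − 4181 = 1588
largest Fibonacci ≤ 1588 is 987; 1588 − 987 = 601
largest Fibonacci ≤ 601 is 377; 601 − 377 = 224
largest Fibonacci ≤ 224 is 144; 224 − 144 = 80
largest Fibonacci ≤ 80 is 55; 80 − 55 = 25
largest Fibonacci ≤ 25 is 21; 25 − 21 = 4
largest Fibonacci ≤ 4 is 3; 4 − 3 = 1
largest Fibonacci ≤ 1 is 1; 1 − 1 = 0
5769 = 4181 + 987 + 377 + 144 + 55 + 21 + 3 + 1, which has 8 terms.

8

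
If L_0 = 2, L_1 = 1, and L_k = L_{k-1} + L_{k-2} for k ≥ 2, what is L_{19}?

9349

Iterating the recurrence up to L_{12} = 322 and L_{11} = 199:
L_{13} = L_{12} + L_{11} = 322 + 199 = 521
L_{14} = L_{13} + L_{12} = 521 + 322 = 843
L_{15} = L_{14} + L_{13} = 843 + 521 = 1364
L_{16} = L_{15} + L_{14} = 1364 + 843 = 2207
L_{17} = L_{16} + L_{15} = 2207 + 1364 = 3571
L_{18} = L_{17} + L_{16} = 3571 + 2207 = 5778
L_{19} = L_{18} + L_{17} = 5778 + 3571 = 9349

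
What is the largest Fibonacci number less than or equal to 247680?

196418 ≤ 247680 < 317811, so the largest Fibonacci number not exceeding 247680 is 196418.

196418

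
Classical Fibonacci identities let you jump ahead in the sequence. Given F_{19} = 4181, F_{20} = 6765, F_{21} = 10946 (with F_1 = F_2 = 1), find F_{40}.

By the addition formula F_{m+n} = F_m F_{n+1} + F_{m−1} F_n with m=21, n=19: F_{40} = 10946·6765 + 6765·4181 = 74049690 + 28284465 = 102334155.

102334155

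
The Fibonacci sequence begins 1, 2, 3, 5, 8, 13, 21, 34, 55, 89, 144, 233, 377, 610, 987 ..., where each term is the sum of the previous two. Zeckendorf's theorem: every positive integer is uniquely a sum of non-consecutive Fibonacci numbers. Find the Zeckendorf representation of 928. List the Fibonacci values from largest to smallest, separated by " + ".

Greedy algorithm:
928: greatest Fibonacci not exceeding it is 610, leaving 318
318: greatest Fibonacci not exceeding it is 233, leaving 85
85: greatest Fibonacci not exceeding it is 55, leaving 30
30: greatest Fibonacci not exceeding it is 21, leaving 9
9: greatest Fibonacci not exceeding it is 8, leaving 1
1: greatest Fibonacci not exceeding it is 1, leaving 0
So 928 = 610 + 233 + 55 + 21 + 8 + 1, with no two terms consecutive in the sequence.

610 + 233 + 55 + 21 + 8 + 1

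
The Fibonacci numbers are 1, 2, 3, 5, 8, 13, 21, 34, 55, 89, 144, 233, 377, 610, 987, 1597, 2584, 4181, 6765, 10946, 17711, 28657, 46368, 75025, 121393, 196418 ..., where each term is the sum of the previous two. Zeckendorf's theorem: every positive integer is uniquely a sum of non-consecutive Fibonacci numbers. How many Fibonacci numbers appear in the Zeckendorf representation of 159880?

8

subtract 121393 from 159880: 38487 remains
subtract 28657 from 38487: 9830 remains
subtract 6765 from 9830: 3065 remains
subtract 2584 from 3065: 481 remains
subtract 377 from 481: 104 remains
subtract 89 from 104: 15 remains
subtract 13 from 15: 2 remains
subtract 2 from 2: 0 remains
159880 = 121393 + 28657 + 6765 + 2584 + 377 + 89 + 13 + 2, which has 8 terms.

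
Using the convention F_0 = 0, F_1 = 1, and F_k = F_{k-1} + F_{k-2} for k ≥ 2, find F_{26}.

Iterating the recurrence up to F_{22} = 17711 and F_{21} = 10946:
F_{23} = F_{22} + F_{21} = 17711 + 10946 = 28657
F_{24} = F_{23} + F_{22} = 28657 + 17711 = 46368
F_{25} = F_{24} + F_{23} = 46368 + 28657 = 75025
F_{26} = F_{25} + F_{24} = 75025 + 46368 = 121393

121393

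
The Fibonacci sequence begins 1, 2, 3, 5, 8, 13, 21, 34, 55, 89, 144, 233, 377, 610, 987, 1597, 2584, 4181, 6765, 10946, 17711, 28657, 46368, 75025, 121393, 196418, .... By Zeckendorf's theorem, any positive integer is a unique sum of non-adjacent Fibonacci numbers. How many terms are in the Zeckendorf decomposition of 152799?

5

Greedily peel off the largest Fibonacci term at each step:
take 121393 (≤ 152799); 152799 − 121393 = 31406
take 28657 (≤ 31406); 31406 − 28657 = 2749
take 2584 (≤ 2749); 2749 − 2584 = 165
take 144 (≤ 165); 165 − 144 = 21
take 21 (≤ 21); 21 − 21 = 0
152799 = 121393 + 28657 + 2584 + 144 + 21, which has 5 terms.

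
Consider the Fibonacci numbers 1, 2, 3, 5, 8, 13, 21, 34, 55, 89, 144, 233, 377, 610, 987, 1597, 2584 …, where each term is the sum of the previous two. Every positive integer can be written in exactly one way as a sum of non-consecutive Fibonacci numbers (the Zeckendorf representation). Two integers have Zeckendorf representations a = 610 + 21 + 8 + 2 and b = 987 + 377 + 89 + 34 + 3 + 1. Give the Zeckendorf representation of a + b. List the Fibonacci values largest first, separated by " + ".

The two numbers are 641 and 1491, so their sum is 2132.
Greedy algorithm:
1597 ≤ 2132 < 2584, so take 1597; remainder 535
377 ≤ 535 < 610, so take 377; remainder 158
144 ≤ 158 < 233, so take 144; remainder 14
13 ≤ 14 < 21, so take 13; remainder 1
1 ≤ 1 < 2, so take 1; remainder 0

1597 + 377 + 144 + 13 + 1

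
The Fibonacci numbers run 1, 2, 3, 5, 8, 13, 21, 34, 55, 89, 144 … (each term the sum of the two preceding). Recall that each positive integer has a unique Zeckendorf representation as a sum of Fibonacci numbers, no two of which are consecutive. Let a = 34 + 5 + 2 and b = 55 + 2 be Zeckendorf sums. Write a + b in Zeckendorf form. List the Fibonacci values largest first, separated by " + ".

89 + 8 + 1

The two numbers are 41 and 57, so their sum is 98.
Repeatedly subtract the largest Fibonacci number that fits:
98: greatest Fibonacci not exceeding it is 89, leaving 9
9: greatest Fibonacci not exceeding it is 8, leaving 1
1: greatest Fibonacci not exceeding it is 1, leaving 0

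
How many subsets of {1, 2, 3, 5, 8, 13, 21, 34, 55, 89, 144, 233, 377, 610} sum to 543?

13

543 = 377+144+21+1 = 377+144+13+8+1 = 377+89+55+21+1 = 377+144+13+5+3+1 = … (9 more), for 13 in all.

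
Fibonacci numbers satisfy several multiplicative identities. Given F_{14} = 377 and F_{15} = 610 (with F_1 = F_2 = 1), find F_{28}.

317811

By the doubling identity F_{2k} = F_k(2F_{k+1} − F_k): F_{28} = 377·(2·610 − 377) = 377·843 = 317811.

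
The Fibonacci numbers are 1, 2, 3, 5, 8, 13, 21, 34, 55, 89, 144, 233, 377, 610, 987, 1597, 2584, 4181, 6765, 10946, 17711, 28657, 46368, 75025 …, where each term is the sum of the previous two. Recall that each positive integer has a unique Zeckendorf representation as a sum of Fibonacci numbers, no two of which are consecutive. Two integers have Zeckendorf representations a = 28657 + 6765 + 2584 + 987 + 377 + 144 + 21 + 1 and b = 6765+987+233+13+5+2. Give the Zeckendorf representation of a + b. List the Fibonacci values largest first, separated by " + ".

46368 + 987 + 144 + 34 + 8

The two numbers are 39536 and 8005, so their sum is 47541.
take 46368 (≤ 47541); 47541 − 46368 = 1173
take 987 (≤ 1173); 1173 − 987 = 186
take 144 (≤ 186); 186 − 144 = 42
take 34 (≤ 42); 42 − 34 = 8
take 8 (≤ 8); 8 − 8 = 0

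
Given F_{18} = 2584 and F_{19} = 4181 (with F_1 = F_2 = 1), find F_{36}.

14930352

By the doubling identity F_{2k} = F_k(2F_{k+1} − F_k): F_{36} = 2584·(2·4181 − 2584) = 2584·5778 = 14930352.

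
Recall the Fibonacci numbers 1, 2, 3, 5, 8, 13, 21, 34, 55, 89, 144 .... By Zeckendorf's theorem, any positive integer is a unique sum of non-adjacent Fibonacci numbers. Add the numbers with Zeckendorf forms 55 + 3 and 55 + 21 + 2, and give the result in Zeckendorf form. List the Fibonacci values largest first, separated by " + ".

The two numbers are 58 and 78, so their sum is 136.
Greedily peel off the largest Fibonacci term at each step:
89 ≤ 136 < 144, so take 89; remainder 47
34 ≤ 47 < 55, so take 34; remainder 13
13 ≤ 13 < 21, so take 13; remainder 0

89 + 34 + 13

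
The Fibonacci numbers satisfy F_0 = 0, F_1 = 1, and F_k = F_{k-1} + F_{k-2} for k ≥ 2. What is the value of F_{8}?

F_{2} = F_{1} + F_{0} = 1 + 0 = 1
F_{3} = F_{2} + F_{1} = 1 + 1 = 2
F_{4} = F_{3} + F_{2} = 2 + 1 = 3
F_{5} = F_{4} + F_{3} = 3 + 2 = 5
F_{6} = F_{5} + F_{4} = 5 + 3 = 8
F_{7} = F_{6} + F_{5} = 8 + 5 = 13
F_{8} = F_{7} + F_{6} = 13 + 8 = 21

21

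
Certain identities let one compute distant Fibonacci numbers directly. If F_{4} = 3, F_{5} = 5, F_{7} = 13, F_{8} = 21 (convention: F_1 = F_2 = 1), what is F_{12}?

By the addition formula F_{m+n} = F_m F_{n+1} + F_{m−1} F_n with m=5, n=7: F_{12} = 5·21 + 3·13 = 105 + 39 = 144.

144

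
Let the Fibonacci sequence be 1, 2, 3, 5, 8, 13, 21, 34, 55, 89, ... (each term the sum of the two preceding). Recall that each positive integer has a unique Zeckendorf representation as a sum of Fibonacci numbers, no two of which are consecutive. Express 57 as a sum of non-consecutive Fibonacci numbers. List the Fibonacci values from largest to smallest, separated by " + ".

take 55 (≤ 57); 57 − 55 = 2
take 2 (≤ 2); 2 − 2 = 0
So 57 = 55 + 2, with no two terms consecutive in the sequence.

55 + 2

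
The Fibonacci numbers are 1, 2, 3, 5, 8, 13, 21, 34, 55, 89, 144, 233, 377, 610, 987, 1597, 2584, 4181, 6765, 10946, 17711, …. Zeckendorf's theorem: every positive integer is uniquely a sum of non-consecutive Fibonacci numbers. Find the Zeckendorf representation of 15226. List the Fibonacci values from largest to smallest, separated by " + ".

10946 + 4181 + 89 + 8 + 2

take 10946 (≤ 15226); 15226 − 10946 = 4280
take 4181 (≤ 4280); 4280 − 4181 = 99
take 89 (≤ 99); 99 − 89 = 10
take 8 (≤ 10); 10 − 8 = 2
take 2 (≤ 2); 2 − 2 = 0
So 15226 = 10946 + 4181 + 89 + 8 + 2, with no two terms consecutive in the sequence.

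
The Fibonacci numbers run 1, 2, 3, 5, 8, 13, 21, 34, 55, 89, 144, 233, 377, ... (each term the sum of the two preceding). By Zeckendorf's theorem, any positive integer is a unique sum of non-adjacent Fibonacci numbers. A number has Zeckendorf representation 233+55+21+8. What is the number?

233+55+21+8 = 317.

317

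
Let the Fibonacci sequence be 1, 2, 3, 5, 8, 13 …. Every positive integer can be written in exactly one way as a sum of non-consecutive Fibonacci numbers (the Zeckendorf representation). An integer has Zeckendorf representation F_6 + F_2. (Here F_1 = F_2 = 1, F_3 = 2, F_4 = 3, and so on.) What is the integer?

F_6 + F_2 = 8 + 1 = 9.

9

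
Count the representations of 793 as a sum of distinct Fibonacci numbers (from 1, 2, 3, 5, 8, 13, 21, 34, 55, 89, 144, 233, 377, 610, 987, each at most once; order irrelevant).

793 = 610+144+34+5 = 610+144+34+3+2 = 610+144+21+13+5 = … (17 more), for 20 in all.

20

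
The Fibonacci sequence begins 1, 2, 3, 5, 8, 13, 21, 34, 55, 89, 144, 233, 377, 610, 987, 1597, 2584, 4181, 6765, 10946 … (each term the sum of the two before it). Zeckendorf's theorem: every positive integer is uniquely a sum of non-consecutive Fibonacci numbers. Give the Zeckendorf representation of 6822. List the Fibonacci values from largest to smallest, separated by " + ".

6765 + 55 + 2

Greedily peel off the largest Fibonacci term at each step:
take 6765 (≤ 6822); 6822 − 6765 = 57
take 55 (≤ 57); 57 − 55 = 2
take 2 (≤ 2); 2 − 2 = 0
So 6822 = 6765 + 55 + 2, with no two terms consecutive in the sequence.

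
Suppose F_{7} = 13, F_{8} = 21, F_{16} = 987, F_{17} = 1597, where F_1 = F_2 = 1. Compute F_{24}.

46368

By the addition formula F_{m+n} = F_m F_{n+1} + F_{m−1} F_n with m=8, n=16: F_{24} = 21·1597 + 13·987 = 33537 + 12831 = 46368.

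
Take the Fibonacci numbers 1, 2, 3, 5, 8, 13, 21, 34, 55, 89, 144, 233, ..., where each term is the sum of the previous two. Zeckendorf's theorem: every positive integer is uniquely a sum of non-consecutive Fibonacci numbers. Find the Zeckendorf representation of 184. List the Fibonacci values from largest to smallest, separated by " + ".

144 + 34 + 5 + 1

Greedily peel off the largest Fibonacci term at each step:
largest Fibonacci ≤ 184 is 144; 184 − 144 = 40
largest Fibonacci ≤ 40 is 34; 40 − 34 = 6
largest Fibonacci ≤ 6 is 5; 6 − 5 = 1
largest Fibonacci ≤ 1 is 1; 1 − 1 = 0
So 184 = 144 + 34 + 5 + 1, with no two terms consecutive in the sequence.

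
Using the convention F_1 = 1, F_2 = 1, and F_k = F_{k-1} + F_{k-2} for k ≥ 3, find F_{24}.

Iterating the recurrence up to F_{19} = 4181 and F_{18} = 2584:
F_{20} = F_{19} + F_{18} = 4181 + 2584 = 6765
F_{21} = F_{20} + F_{19} = 6765 + 4181 = 10946
F_{22} = F_{21} + F_{20} = 10946 + 6765 = 17711
F_{23} = F_{22} + F_{21} = 17711 + 10946 = 28657
F_{24} = F_{23} + F_{22} = 28657 + 17711 = 46368

46368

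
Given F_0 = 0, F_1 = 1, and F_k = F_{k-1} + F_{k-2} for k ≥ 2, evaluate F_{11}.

Iterating the recurrence up to F_{5} = 5 and F_{4} = 3:
F_{6} = F_{5} + F_{4} = 5 + 3 = 8
F_{7} = F_{6} + F_{5} = 8 + 5 = 13
F_{8} = F_{7} + F_{6} = 13 + 8 = 21
F_{9} = F_{8} + F_{7} = 21 + 13 = 34
F_{10} = F_{9} + F_{8} = 34 + 21 = 55
F_{11} = F_{10} + F_{9} = 55 + 34 = 89

89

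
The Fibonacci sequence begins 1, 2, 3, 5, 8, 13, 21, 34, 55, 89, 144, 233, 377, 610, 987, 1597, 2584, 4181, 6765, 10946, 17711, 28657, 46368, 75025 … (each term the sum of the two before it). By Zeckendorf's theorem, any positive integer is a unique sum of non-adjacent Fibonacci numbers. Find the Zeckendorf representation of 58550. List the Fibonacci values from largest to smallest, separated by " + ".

Greedily peel off the largest Fibonacci term at each step:
take 46368 (≤ 58550); 58550 − 46368 = 12182
take 10946 (≤ 12182); 12182 − 10946 = 1236
take 987 (≤ 1236); 1236 − 987 = 249
take 233 (≤ 249); 249 − 233 = 16
take 13 (≤ 16); 16 − 13 = 3
take 3 (≤ 3); 3 − 3 = 0
So 58550 = 46368 + 10946 + 987 + 233 + 13 + 3, with no two terms consecutive in the sequence.

46368 + 10946 + 987 + 233 + 13 + 3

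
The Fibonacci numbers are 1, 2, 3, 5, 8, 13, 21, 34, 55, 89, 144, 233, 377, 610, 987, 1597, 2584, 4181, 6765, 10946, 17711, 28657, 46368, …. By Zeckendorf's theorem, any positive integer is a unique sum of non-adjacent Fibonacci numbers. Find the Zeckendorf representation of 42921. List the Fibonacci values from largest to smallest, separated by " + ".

Greedily peel off the largest Fibonacci term at each step:
subtract 28657 from 42921: 14264 remains
subtract 10946 from 14264: 3318 remains
subtract 2584 from 3318: 734 remains
subtract 610 from 734: 124 remains
subtract 89 from 124: 35 remains
subtract 34 from 35: 1 remains
subtract 1 from 1: 0 remains
So 42921 = 28657 + 10946 + 2584 + 610 + 89 + 34 + 1, with no two terms consecutive in the sequence.

28657 + 10946 + 2584 + 610 + 89 + 34 + 1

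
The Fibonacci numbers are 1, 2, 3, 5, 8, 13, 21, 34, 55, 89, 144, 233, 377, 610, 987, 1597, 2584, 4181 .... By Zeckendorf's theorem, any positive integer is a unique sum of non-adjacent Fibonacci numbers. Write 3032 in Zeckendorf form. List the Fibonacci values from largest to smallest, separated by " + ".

subtract 2584 from 3032: 448 remains
subtract 377 from 448: 71 remains
subtract 55 from 71: 16 remains
subtract 13 from 16: 3 remains
subtract 3 from 3: 0 remains
So 3032 = 2584 + 377 + 55 + 13 + 3, with no two terms consecutive in the sequence.

2584 + 377 + 55 + 13 + 3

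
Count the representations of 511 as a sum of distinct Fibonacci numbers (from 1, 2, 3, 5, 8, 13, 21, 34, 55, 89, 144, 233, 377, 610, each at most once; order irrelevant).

18

511 = 377+89+34+8+3 = 377+89+34+8+2+1 = 377+89+21+13+8+3 = 233+144+89+34+8+3 = 377+89+34+5+3+2+1 = … (13 more), for 18 in all.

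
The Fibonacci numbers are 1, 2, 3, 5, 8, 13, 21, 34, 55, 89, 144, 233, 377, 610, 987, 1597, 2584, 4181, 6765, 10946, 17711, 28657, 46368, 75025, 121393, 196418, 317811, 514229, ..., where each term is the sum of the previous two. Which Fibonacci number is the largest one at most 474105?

317811

317811 ≤ 474105 < 514229, so the largest Fibonacci number not exceeding 474105 is 317811.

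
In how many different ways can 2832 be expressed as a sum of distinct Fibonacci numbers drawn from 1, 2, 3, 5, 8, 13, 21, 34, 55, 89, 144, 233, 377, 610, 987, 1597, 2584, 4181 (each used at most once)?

Starting from the Zeckendorf form and repeatedly splitting a term F_k into F_{k−1} + F_{k−2} (when neither is already used) reaches every representation.
2832 = 2584+233+13+2 = 2584+233+8+5+2 = 2584+144+89+13+2 = 1597+987+233+13+2 = 2584+144+89+8+5+2 = … (16 more), for 21 in all.

21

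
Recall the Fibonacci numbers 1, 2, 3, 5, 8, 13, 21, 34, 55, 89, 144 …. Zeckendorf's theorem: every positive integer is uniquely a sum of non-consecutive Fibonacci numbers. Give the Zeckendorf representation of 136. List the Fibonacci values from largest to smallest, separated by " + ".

89 + 34 + 13

136 − 89 = 47
47 − 34 = 13
13 − 13 = 0
So 136 = 89 + 34 + 13, with no two terms consecutive in the sequence.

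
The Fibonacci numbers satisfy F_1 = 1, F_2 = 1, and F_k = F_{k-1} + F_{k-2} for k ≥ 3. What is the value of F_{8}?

21

F_{2} = F_{1} + F_{0} = 1 + 0 = 1
F_{3} = F_{2} + F_{1} = 1 + 1 = 2
F_{4} = F_{3} + F_{2} = 2 + 1 = 3
F_{5} = F_{4} + F_{3} = 3 + 2 = 5
F_{6} = F_{5} + F_{4} = 5 + 3 = 8
F_{7} = F_{6} + F_{5} = 8 + 5 = 13
F_{8} = F_{7} + F_{6} = 13 + 8 = 21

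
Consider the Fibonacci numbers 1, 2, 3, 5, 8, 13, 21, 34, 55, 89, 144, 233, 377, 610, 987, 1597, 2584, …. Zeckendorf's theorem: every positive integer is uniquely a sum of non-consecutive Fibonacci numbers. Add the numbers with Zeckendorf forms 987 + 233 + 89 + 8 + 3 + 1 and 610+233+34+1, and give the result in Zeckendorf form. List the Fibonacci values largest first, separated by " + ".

The two numbers are 1321 and 878, so their sum is 2199.
Greedily peel off the largest Fibonacci term at each step:
1597 ≤ 2199 < 2584, so take 1597; remainder 602
377 ≤ 602 < 610, so take 377; remainder 225
144 ≤ 225 < 233, so take 144; remainder 81
55 ≤ 81 < 89, so take 55; remainder 26
21 ≤ 26 < 34, so take 21; remainder 5
5 ≤ 5 < 8, so take 5; remainder 0

1597 + 377 + 144 + 55 + 21 + 5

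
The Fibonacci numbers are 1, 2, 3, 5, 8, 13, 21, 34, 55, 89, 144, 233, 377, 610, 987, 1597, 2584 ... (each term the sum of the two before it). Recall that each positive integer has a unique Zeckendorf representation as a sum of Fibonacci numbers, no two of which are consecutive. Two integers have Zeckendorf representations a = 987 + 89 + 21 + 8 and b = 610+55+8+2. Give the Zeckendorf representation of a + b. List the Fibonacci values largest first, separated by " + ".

1597 + 144 + 34 + 5

The two numbers are 1105 and 675, so their sum is 1780.
Greedily peel off the largest Fibonacci term at each step:
1597 ≤ 1780 < 2584, so take 1597; remainder 183
144 ≤ 183 < 233, so take 144; remainder 39
34 ≤ 39 < 55, so take 34; remainder 5
5 ≤ 5 < 8, so take 5; remainder 0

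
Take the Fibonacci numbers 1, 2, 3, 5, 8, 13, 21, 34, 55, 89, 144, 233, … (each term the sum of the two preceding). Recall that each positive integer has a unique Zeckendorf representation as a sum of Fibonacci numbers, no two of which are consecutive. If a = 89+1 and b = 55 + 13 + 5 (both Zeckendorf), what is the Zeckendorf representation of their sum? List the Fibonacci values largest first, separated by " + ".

144 + 13 + 5 + 1

The two numbers are 90 and 73, so their sum is 163.
144 ≤ 163 < 233, so take 144; remainder 19
13 ≤ 19 < 21, so take 13; remainder 6
5 ≤ 6 < 8, so take 5; remainder 1
1 ≤ 1 < 2, so take 1; remainder 0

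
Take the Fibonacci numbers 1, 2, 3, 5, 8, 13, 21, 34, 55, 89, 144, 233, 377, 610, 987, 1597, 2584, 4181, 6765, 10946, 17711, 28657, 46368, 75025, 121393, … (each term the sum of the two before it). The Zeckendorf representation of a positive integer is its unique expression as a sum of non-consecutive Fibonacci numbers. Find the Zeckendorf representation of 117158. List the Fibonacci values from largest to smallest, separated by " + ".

75025 + 28657 + 10946 + 1597 + 610 + 233 + 89 + 1

subtract 75025 from 117158: 42133 remains
subtract 28657 from 42133: 13476 remains
subtract 10946 from 13476: 2530 remains
subtract 1597 from 2530: 933 remains
subtract 610 from 933: 323 remains
subtract 233 from 323: 90 remains
subtract 89 from 90: 1 remains
subtract 1 from 1: 0 remains
So 117158 = 75025 + 28657 + 10946 + 1597 + 610 + 233 + 89 + 1, with no two terms consecutive in the sequence.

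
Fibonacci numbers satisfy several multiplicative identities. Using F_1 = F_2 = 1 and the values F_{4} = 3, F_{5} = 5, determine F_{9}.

By the addition formula F_{m+n} = F_m F_{n+1} + F_{m−1} F_n with m=5, n=4: F_{9} = 5·5 + 3·3 = 25 + 9 = 34.

34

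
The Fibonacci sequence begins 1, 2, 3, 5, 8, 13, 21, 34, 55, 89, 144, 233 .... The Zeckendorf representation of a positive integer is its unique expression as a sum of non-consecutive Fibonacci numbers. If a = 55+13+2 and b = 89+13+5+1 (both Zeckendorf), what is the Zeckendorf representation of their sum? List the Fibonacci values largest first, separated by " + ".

The two numbers are 70 and 108, so their sum is 178.
Greedy algorithm:
take 144 (≤ 178); 178 − 144 = 34
take 34 (≤ 34); 34 − 34 = 0

144 + 34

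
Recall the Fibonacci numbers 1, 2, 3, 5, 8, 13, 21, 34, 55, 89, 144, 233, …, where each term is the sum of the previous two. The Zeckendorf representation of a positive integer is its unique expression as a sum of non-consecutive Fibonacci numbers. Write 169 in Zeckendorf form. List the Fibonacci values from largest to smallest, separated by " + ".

largest Fibonacci ≤ 169 is 144; 169 − 144 = 25
largest Fibonacci ≤ 25 is 21; 25 − 21 = 4
largest Fibonacci ≤ 4 is 3; 4 − 3 = 1
largest Fibonacci ≤ 1 is 1; 1 − 1 = 0
So 169 = 144 + 21 + 3 + 1, with no two terms consecutive in the sequence.

144 + 21 + 3 + 1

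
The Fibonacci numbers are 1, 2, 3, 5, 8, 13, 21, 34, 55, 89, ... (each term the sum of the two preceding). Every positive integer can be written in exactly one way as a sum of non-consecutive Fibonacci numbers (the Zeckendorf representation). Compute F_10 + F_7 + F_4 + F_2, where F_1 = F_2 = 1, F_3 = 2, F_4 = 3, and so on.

72

F_10 + F_7 + F_4 + F_2 = 55 + 13 + 3 + 1 = 72.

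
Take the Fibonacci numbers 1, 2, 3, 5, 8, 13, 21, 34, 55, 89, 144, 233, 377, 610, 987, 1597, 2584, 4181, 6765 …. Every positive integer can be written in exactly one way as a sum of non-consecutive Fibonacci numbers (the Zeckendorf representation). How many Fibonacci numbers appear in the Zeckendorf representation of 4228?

3

4228: greatest Fibonacci not exceeding it is 4181, leaving 47
47: greatest Fibonacci not exceeding it is 34, leaving 13
13: greatest Fibonacci not exceeding it is 13, leaving 0
4228 = 4181 + 34 + 13, which has 3 terms.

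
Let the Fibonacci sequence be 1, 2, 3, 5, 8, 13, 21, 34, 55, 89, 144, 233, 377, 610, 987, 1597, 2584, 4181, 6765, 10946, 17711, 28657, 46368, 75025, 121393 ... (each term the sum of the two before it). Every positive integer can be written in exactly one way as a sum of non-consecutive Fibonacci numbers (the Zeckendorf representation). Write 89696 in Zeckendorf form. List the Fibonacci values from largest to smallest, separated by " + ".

75025 + 10946 + 2584 + 987 + 144 + 8 + 2

largest Fibonacci ≤ 89696 is 75025; 89696 − 75025 = 14671
largest Fibonacci ≤ 14671 is 10946; 14671 − 10946 = 3725
largest Fibonacci ≤ 3725 is 2584; 3725 − 2584 = 1141
largest Fibonacci ≤ 1141 is 987; 1141 − 987 = 154
largest Fibonacci ≤ 154 is 144; 154 − 144 = 10
largest Fibonacci ≤ 10 is 8; 10 − 8 = 2
largest Fibonacci ≤ 2 is 2; 2 − 2 = 0
So 89696 = 75025 + 10946 + 2584 + 987 + 144 + 8 + 2, with no two terms consecutive in the sequence.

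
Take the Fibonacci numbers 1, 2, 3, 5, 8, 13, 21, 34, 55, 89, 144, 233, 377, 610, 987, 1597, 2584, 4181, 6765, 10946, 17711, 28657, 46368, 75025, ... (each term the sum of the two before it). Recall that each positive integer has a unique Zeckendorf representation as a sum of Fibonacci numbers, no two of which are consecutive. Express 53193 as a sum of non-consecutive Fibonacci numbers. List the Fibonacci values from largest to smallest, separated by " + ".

46368 + 6765 + 55 + 5

Greedily peel off the largest Fibonacci term at each step:
53193 − 46368 = 6825
6825 − 6765 = 60
60 − 55 = 5
5 − 5 = 0
So 53193 = 46368 + 6765 + 55 + 5, with no two terms consecutive in the sequence.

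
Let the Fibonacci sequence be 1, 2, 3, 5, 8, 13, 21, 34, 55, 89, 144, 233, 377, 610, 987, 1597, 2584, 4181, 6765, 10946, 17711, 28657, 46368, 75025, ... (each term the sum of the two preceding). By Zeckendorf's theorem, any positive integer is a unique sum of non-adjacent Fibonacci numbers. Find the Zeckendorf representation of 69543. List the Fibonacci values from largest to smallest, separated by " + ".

subtract 46368 from 69543: 23175 remains
subtract 17711 from 23175: 5464 remains
subtract 4181 from 5464: 1283 remains
subtract 987 from 1283: 296 remains
subtract 233 from 296: 63 remains
subtract 55 from 63: 8 remains
subtract 8 from 8: 0 remains
So 69543 = 46368 + 17711 + 4181 + 987 + 233 + 55 + 8, with no two terms consecutive in the sequence.

46368 + 17711 + 4181 + 987 + 233 + 55 + 8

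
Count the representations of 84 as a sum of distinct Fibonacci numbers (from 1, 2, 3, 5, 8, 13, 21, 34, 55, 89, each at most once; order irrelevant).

7

Starting from the Zeckendorf form and repeatedly splitting a term F_k into F_{k−1} + F_{k−2} (when neither is already used) reaches every representation.
84 = 55+21+8 = 55+21+5+3 = 55+21+5+2+1 = 55+13+8+5+3 = … (3 more), for 7 in all.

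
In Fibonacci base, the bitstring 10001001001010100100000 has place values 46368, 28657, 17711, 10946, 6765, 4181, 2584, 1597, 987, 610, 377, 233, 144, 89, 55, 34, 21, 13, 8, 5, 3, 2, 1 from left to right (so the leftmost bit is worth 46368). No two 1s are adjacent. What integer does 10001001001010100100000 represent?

Summing the place values of the 1 bits: 46368 + 6765 + 1597 + 377 + 144 + 55 + 13 = 55319.

55319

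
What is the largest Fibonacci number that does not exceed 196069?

121393

121393 ≤ 196069 < 196418, so the largest Fibonacci number not exceeding 196069 is 121393.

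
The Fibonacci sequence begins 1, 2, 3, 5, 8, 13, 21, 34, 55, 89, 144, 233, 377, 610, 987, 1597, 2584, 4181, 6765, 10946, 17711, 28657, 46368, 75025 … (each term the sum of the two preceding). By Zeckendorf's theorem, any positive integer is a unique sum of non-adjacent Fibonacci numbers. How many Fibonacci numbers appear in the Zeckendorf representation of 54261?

largest Fibonacci ≤ 54261 is 46368; 54261 − 46368 = 7893
largest Fibonacci ≤ 7893 is 6765; 7893 − 6765 = 1128
largest Fibonacci ≤ 1128 is 987; 1128 − 987 = 141
largest Fibonacci ≤ 141 is 89; 141 − 89 = 52
largest Fibonacci ≤ 52 is 34; 52 − 34 = 18
largest Fibonacci ≤ 18 is 13; 18 − 13 = 5
largest Fibonacci ≤ 5 is 5; 5 − 5 = 0
54261 = 46368 + 6765 + 987 + 89 + 34 + 13 + 5, which has 7 terms.

7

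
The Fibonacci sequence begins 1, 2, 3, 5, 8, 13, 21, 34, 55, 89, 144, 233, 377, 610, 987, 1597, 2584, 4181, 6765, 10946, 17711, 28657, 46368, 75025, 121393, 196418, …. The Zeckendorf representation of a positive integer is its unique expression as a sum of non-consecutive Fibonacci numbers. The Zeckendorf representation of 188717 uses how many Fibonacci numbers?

Repeatedly subtract the largest Fibonacci number that fits:
take 121393 (≤ 188717); 188717 − 121393 = 67324
take 46368 (≤ 67324); 67324 − 46368 = 20956
take 17711 (≤ 20956); 20956 − 17711 = 3245
take 2584 (≤ 3245); 3245 − 2584 = 661
take 610 (≤ 661); 661 − 610 = 51
take 34 (≤ 51); 51 − 34 = 17
take 13 (≤ 17); 17 − 13 = 4
take 3 (≤ 4); 4 − 3 = 1
take 1 (≤ 1); 1 − 1 = 0
188717 = 121393 + 46368 + 17711 + 2584 + 610 + 34 + 13 + 3 + 1, which has 9 terms.

9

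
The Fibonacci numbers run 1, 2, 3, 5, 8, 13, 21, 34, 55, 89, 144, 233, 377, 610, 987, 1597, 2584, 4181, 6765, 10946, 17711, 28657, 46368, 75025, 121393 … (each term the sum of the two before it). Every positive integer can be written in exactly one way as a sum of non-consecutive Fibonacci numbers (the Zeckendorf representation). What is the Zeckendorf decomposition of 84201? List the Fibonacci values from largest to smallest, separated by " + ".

Greedily peel off the largest Fibonacci term at each step:
84201 − 75025 = 9176
9176 − 6765 = 2411
2411 − 1597 = 814
814 − 610 = 204
204 − 144 = 60
60 − 55 = 5
5 − 5 = 0
So 84201 = 75025 + 6765 + 1597 + 610 + 144 + 55 + 5, with no two terms consecutive in the sequence.

75025 + 6765 + 1597 + 610 + 144 + 55 + 5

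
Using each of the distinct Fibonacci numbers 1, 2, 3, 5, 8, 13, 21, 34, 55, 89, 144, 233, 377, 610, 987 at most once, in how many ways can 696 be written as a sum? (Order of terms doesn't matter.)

12

696 = 610+55+21+8+2 = 610+55+21+5+3+2 = 377+233+55+21+8+2 = … (9 more), for 12 in all.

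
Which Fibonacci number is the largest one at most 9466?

6765

6765 ≤ 9466 < 10946, so the largest Fibonacci number not exceeding 9466 is 6765.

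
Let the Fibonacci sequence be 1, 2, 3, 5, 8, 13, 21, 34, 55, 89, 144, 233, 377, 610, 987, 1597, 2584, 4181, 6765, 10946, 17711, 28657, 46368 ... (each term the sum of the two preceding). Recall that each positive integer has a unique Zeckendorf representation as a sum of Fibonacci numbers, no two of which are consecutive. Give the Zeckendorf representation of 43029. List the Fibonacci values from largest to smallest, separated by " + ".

28657 + 10946 + 2584 + 610 + 144 + 55 + 21 + 8 + 3 + 1

largest Fibonacci ≤ 43029 is 28657; 43029 − 28657 = 14372
largest Fibonacci ≤ 14372 is 10946; 14372 − 10946 = 3426
largest Fibonacci ≤ 3426 is 2584; 3426 − 2584 = 842
largest Fibonacci ≤ 842 is 610; 842 − 610 = 232
largest Fibonacci ≤ 232 is 144; 232 − 144 = 88
largest Fibonacci ≤ 88 is 55; 88 − 55 = 33
largest Fibonacci ≤ 33 is 21; 33 − 21 = 12
largest Fibonacci ≤ 12 is 8; 12 − 8 = 4
largest Fibonacci ≤ 4 is 3; 4 − 3 = 1
largest Fibonacci ≤ 1 is 1; 1 − 1 = 0
So 43029 = 28657 + 10946 + 2584 + 610 + 144 + 55 + 21 + 8 + 3 + 1, with no two terms consecutive in the sequence.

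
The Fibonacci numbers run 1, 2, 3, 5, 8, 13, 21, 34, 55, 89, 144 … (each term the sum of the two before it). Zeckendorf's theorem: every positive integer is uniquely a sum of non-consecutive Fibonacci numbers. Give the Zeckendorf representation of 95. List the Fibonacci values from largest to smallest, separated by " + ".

89 + 5 + 1

Repeatedly subtract the largest Fibonacci number that fits:
95 − 89 = 6
6 − 5 = 1
1 − 1 = 0
So 95 = 89 + 5 + 1, with no two terms consecutive in the sequence.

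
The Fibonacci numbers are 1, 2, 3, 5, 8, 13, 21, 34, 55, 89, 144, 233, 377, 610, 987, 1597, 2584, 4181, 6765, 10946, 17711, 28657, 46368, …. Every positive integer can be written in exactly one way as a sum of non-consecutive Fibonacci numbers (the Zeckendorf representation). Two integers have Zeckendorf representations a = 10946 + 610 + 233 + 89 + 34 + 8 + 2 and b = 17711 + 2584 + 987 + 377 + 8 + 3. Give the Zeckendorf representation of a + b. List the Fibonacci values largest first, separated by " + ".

The two numbers are 11922 and 21670, so their sum is 33592.
subtract 28657 from 33592: 4935 remains
subtract 4181 from 4935: 754 remains
subtract 610 from 754: 144 remains
subtract 144 from 144: 0 remains

28657 + 4181 + 610 + 144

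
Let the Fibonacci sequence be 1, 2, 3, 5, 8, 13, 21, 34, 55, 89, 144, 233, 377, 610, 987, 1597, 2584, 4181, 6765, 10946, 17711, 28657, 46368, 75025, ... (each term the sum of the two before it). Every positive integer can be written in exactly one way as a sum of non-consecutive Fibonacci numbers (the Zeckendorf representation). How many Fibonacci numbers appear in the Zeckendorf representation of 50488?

8

Greedy algorithm:
largest Fibonacci ≤ 50488 is 46368; 50488 − 46368 = 4120
largest Fibonacci ≤ 4120 is 2584; 4120 − 2584 = 1536
largest Fibonacci ≤ 1536 is 987; 1536 − 987 = 549
largest Fibonacci ≤ 549 is 377; 549 − 377 = 172
largest Fibonacci ≤ 172 is 144; 172 − 144 = 28
largest Fibonacci ≤ 28 is 21; 28 − 21 = 7
largest Fibonacci ≤ 7 is 5; 7 − 5 = 2
largest Fibonacci ≤ 2 is 2; 2 − 2 = 0
50488 = 46368 + 2584 + 987 + 377 + 144 + 21 + 5 + 2, which has 8 terms.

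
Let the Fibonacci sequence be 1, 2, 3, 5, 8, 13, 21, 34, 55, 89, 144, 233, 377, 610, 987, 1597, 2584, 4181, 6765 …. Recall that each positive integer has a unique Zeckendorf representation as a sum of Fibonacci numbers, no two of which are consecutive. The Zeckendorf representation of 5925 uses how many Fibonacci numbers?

Greedily peel off the largest Fibonacci term at each step:
largest Fibonacci ≤ 5925 is 4181; 5925 − 4181 = 1744
largest Fibonacci ≤ 1744 is 1597; 1744 − 1597 = 147
largest Fibonacci ≤ 147 is 144; 147 − 144 = 3
largest Fibonacci ≤ 3 is 3; 3 − 3 = 0
5925 = 4181 + 1597 + 144 + 3, which has 4 terms.

4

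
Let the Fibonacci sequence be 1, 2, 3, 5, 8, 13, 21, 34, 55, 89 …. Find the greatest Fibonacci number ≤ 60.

55

55 ≤ 60 < 89, so the largest Fibonacci number not exceeding 60 is 55.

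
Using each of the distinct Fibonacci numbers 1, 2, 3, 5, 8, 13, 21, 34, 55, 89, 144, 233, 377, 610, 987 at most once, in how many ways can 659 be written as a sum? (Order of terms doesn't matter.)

10

Each representation comes from the Zeckendorf form by replacing some F_k with F_{k−1} + F_{k−2} where possible.
659 = 610+34+13+2 = 610+34+8+5+2 = 377+233+34+13+2 = 610+21+13+8+5+2 = … (6 more), for 10 in all.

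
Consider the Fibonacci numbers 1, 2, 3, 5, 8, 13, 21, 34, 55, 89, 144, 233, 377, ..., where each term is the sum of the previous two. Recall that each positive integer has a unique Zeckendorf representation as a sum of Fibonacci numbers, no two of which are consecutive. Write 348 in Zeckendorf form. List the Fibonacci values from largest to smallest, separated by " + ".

348: greatest Fibonacci not exceeding it is 233, leaving 115
115: greatest Fibonacci not exceeding it is 89, leaving 26
26: greatest Fibonacci not exceeding it is 21, leaving 5
5: greatest Fibonacci not exceeding it is 5, leaving 0
So 348 = 233 + 89 + 21 + 5, with no two terms consecutive in the sequence.

233 + 89 + 21 + 5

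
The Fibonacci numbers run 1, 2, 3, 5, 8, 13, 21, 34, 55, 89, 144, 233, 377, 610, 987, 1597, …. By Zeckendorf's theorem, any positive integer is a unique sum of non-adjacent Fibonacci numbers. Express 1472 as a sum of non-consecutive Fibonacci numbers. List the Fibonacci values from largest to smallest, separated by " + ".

largest Fibonacci ≤ 1472 is 987; 1472 − 987 = 485
largest Fibonacci ≤ 485 is 377; 485 − 377 = 108
largest Fibonacci ≤ 108 is 89; 108 − 89 = 19
largest Fibonacci ≤ 19 is 13; 19 − 13 = 6
largest Fibonacci ≤ 6 is 5; 6 − 5 = 1
largest Fibonacci ≤ 1 is 1; 1 − 1 = 0
So 1472 = 987 + 377 + 89 + 13 + 5 + 1, with no two terms consecutive in the sequence.

987 + 377 + 89 + 13 + 5 + 1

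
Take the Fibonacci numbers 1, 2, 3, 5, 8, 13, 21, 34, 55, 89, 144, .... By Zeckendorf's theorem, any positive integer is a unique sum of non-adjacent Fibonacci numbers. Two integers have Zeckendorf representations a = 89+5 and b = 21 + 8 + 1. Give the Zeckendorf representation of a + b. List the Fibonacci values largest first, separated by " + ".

89 + 34 + 1

The two numbers are 94 and 30, so their sum is 124.
take 89 (≤ 124); 124 − 89 = 35
take 34 (≤ 35); 35 − 34 = 1
take 1 (≤ 1); 1 − 1 = 0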